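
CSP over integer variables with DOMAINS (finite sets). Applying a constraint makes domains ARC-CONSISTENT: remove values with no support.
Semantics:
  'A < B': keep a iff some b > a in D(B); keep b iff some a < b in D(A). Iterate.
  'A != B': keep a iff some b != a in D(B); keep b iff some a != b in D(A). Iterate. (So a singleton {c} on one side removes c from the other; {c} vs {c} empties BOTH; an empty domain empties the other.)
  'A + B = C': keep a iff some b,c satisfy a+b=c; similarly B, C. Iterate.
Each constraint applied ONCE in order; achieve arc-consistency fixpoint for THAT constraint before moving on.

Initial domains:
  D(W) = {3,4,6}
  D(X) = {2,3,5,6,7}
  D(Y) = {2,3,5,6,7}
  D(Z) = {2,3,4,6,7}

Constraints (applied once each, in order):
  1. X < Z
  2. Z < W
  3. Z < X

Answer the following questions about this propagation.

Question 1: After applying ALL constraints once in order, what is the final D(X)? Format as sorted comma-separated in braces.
Constraint 1 (X < Z) on D(X)={2,3,5,6,7} D(Z)={2,3,4,6,7}: X {2,3,5,6,7}->{2,3,5,6}; Z {2,3,4,6,7}->{3,4,6,7}
Constraint 2 (Z < W) on D(Z)={3,4,6,7} D(W)={3,4,6}: Z {3,4,6,7}->{3,4}; W {3,4,6}->{4,6}
Constraint 3 (Z < X) on D(Z)={3,4} D(X)={2,3,5,6}: X {2,3,5,6}->{5,6}
So after all 3 constraints: D(X) = {5,6}

Answer: {5,6}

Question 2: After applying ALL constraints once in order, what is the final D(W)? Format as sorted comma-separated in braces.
Constraint 1 (X < Z) on D(X)={2,3,5,6,7} D(Z)={2,3,4,6,7}: X {2,3,5,6,7}->{2,3,5,6}; Z {2,3,4,6,7}->{3,4,6,7}
Constraint 2 (Z < W) on D(Z)={3,4,6,7} D(W)={3,4,6}: Z {3,4,6,7}->{3,4}; W {3,4,6}->{4,6}
Constraint 3 (Z < X) on D(Z)={3,4} D(X)={2,3,5,6}: X {2,3,5,6}->{5,6}
So after all 3 constraints: D(W) = {4,6}

Answer: {4,6}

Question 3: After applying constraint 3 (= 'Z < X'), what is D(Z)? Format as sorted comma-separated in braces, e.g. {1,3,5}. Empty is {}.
Answer: {3,4}

Derivation:
Constraint 1 (X < Z) on D(X)={2,3,5,6,7} D(Z)={2,3,4,6,7}: X {2,3,5,6,7}->{2,3,5,6}; Z {2,3,4,6,7}->{3,4,6,7}
Constraint 2 (Z < W) on D(Z)={3,4,6,7} D(W)={3,4,6}: Z {3,4,6,7}->{3,4}; W {3,4,6}->{4,6}
Constraint 3 (Z < X) on D(Z)={3,4} D(X)={2,3,5,6}: X {2,3,5,6}->{5,6}
So after constraint 3: D(Z) = {3,4}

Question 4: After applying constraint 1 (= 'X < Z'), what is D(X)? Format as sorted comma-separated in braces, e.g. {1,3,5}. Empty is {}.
Answer: {2,3,5,6}

Derivation:
Constraint 1 (X < Z) on D(X)={2,3,5,6,7} D(Z)={2,3,4,6,7}: X {2,3,5,6,7}->{2,3,5,6}; Z {2,3,4,6,7}->{3,4,6,7}
So after constraint 1: D(X) = {2,3,5,6}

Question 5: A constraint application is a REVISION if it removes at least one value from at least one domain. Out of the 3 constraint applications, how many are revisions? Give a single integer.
Answer: 3

Derivation:
Constraint 1 (X < Z) on D(X)={2,3,5,6,7} D(Z)={2,3,4,6,7}: X {2,3,5,6,7}->{2,3,5,6}; Z {2,3,4,6,7}->{3,4,6,7} => REVISION
Constraint 2 (Z < W) on D(Z)={3,4,6,7} D(W)={3,4,6}: Z {3,4,6,7}->{3,4}; W {3,4,6}->{4,6} => REVISION
Constraint 3 (Z < X) on D(Z)={3,4} D(X)={2,3,5,6}: X {2,3,5,6}->{5,6} => REVISION
Total revisions = 3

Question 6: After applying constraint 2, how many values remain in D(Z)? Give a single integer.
Answer: 2

Derivation:
Constraint 1 (X < Z) on D(X)={2,3,5,6,7} D(Z)={2,3,4,6,7}: X {2,3,5,6,7}->{2,3,5,6}; Z {2,3,4,6,7}->{3,4,6,7}
Constraint 2 (Z < W) on D(Z)={3,4,6,7} D(W)={3,4,6}: Z {3,4,6,7}->{3,4}; W {3,4,6}->{4,6}
So after constraint 2: D(Z)={3,4}, size = 2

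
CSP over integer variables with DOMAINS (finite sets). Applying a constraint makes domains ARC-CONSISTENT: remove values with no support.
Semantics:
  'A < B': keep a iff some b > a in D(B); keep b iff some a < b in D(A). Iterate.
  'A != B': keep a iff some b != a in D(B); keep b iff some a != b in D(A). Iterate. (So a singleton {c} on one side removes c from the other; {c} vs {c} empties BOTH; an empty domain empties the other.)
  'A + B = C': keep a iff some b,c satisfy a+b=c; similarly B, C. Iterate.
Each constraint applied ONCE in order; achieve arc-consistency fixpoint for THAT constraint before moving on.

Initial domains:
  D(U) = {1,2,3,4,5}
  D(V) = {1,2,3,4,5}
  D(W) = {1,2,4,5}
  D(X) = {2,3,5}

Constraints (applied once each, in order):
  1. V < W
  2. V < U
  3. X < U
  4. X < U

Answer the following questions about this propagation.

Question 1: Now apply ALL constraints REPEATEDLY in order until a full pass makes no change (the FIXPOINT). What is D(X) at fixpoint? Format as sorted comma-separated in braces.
pass 0 (initial): D(X)={2,3,5}
pass 1: U {1,2,3,4,5}->{3,4,5}; V {1,2,3,4,5}->{1,2,3,4}; W {1,2,4,5}->{2,4,5}; X {2,3,5}->{2,3}
pass 2: no change
Fixpoint after 2 passes: D(X) = {2,3}

Answer: {2,3}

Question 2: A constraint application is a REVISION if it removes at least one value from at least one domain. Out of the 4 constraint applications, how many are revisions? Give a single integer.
Constraint 1 (V < W) on D(V)={1,2,3,4,5} D(W)={1,2,4,5}: V {1,2,3,4,5}->{1,2,3,4}; W {1,2,4,5}->{2,4,5} => REVISION
Constraint 2 (V < U) on D(V)={1,2,3,4} D(U)={1,2,3,4,5}: U {1,2,3,4,5}->{2,3,4,5} => REVISION
Constraint 3 (X < U) on D(X)={2,3,5} D(U)={2,3,4,5}: X {2,3,5}->{2,3}; U {2,3,4,5}->{3,4,5} => REVISION
Constraint 4 (X < U) on D(X)={2,3} D(U)={3,4,5}: no change => not a revision
Total revisions = 3

Answer: 3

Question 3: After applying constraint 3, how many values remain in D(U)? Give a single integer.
Answer: 3

Derivation:
Constraint 1 (V < W) on D(V)={1,2,3,4,5} D(W)={1,2,4,5}: V {1,2,3,4,5}->{1,2,3,4}; W {1,2,4,5}->{2,4,5}
Constraint 2 (V < U) on D(V)={1,2,3,4} D(U)={1,2,3,4,5}: U {1,2,3,4,5}->{2,3,4,5}
Constraint 3 (X < U) on D(X)={2,3,5} D(U)={2,3,4,5}: X {2,3,5}->{2,3}; U {2,3,4,5}->{3,4,5}
So after constraint 3: D(U)={3,4,5}, size = 3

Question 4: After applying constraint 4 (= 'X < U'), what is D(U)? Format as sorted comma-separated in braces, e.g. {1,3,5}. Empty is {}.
Answer: {3,4,5}

Derivation:
Constraint 1 (V < W) on D(V)={1,2,3,4,5} D(W)={1,2,4,5}: V {1,2,3,4,5}->{1,2,3,4}; W {1,2,4,5}->{2,4,5}
Constraint 2 (V < U) on D(V)={1,2,3,4} D(U)={1,2,3,4,5}: U {1,2,3,4,5}->{2,3,4,5}
Constraint 3 (X < U) on D(X)={2,3,5} D(U)={2,3,4,5}: X {2,3,5}->{2,3}; U {2,3,4,5}->{3,4,5}
Constraint 4 (X < U) on D(X)={2,3} D(U)={3,4,5}: no change
So after constraint 4: D(U) = {3,4,5}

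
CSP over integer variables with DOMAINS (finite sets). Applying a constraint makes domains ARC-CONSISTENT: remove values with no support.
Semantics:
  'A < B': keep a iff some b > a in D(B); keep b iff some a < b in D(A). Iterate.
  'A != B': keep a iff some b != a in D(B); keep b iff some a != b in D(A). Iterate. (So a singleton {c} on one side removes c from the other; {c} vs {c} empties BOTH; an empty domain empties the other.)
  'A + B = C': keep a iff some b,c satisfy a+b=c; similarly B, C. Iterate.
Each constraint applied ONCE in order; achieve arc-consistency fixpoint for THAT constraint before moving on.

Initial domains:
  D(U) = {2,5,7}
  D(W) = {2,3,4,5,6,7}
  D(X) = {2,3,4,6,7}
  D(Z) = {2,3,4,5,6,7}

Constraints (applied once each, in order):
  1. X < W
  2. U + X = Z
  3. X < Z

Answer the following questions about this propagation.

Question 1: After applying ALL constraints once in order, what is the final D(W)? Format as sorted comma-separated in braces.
Constraint 1 (X < W) on D(X)={2,3,4,6,7} D(W)={2,3,4,5,6,7}: X {2,3,4,6,7}->{2,3,4,6}; W {2,3,4,5,6,7}->{3,4,5,6,7}
Constraint 2 (U + X = Z) on D(U)={2,5,7} D(X)={2,3,4,6} D(Z)={2,3,4,5,6,7}: U {2,5,7}->{2,5}; X {2,3,4,6}->{2,3,4}; Z {2,3,4,5,6,7}->{4,5,6,7}
Constraint 3 (X < Z) on D(X)={2,3,4} D(Z)={4,5,6,7}: no change
So after all 3 constraints: D(W) = {3,4,5,6,7}

Answer: {3,4,5,6,7}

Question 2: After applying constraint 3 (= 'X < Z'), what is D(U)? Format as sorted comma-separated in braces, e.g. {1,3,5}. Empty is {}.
Constraint 1 (X < W) on D(X)={2,3,4,6,7} D(W)={2,3,4,5,6,7}: X {2,3,4,6,7}->{2,3,4,6}; W {2,3,4,5,6,7}->{3,4,5,6,7}
Constraint 2 (U + X = Z) on D(U)={2,5,7} D(X)={2,3,4,6} D(Z)={2,3,4,5,6,7}: U {2,5,7}->{2,5}; X {2,3,4,6}->{2,3,4}; Z {2,3,4,5,6,7}->{4,5,6,7}
Constraint 3 (X < Z) on D(X)={2,3,4} D(Z)={4,5,6,7}: no change
So after constraint 3: D(U) = {2,5}

Answer: {2,5}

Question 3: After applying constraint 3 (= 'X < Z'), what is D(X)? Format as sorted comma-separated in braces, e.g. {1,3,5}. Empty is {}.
Answer: {2,3,4}

Derivation:
Constraint 1 (X < W) on D(X)={2,3,4,6,7} D(W)={2,3,4,5,6,7}: X {2,3,4,6,7}->{2,3,4,6}; W {2,3,4,5,6,7}->{3,4,5,6,7}
Constraint 2 (U + X = Z) on D(U)={2,5,7} D(X)={2,3,4,6} D(Z)={2,3,4,5,6,7}: U {2,5,7}->{2,5}; X {2,3,4,6}->{2,3,4}; Z {2,3,4,5,6,7}->{4,5,6,7}
Constraint 3 (X < Z) on D(X)={2,3,4} D(Z)={4,5,6,7}: no change
So after constraint 3: D(X) = {2,3,4}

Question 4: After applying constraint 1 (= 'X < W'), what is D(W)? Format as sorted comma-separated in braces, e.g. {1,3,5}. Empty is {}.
Answer: {3,4,5,6,7}

Derivation:
Constraint 1 (X < W) on D(X)={2,3,4,6,7} D(W)={2,3,4,5,6,7}: X {2,3,4,6,7}->{2,3,4,6}; W {2,3,4,5,6,7}->{3,4,5,6,7}
So after constraint 1: D(W) = {3,4,5,6,7}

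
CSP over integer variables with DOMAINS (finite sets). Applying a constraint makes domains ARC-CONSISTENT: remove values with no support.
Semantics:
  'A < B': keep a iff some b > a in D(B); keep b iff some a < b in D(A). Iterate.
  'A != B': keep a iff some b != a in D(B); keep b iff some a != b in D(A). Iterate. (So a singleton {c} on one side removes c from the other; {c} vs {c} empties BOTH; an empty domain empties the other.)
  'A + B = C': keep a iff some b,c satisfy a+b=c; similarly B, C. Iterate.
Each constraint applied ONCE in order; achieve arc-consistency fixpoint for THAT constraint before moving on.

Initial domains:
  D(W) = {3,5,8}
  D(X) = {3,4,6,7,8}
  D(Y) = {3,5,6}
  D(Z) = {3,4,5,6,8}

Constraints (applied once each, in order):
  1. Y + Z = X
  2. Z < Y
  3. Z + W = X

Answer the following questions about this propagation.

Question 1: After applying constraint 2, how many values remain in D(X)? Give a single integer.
Answer: 3

Derivation:
Constraint 1 (Y + Z = X) on D(Y)={3,5,6} D(Z)={3,4,5,6,8} D(X)={3,4,6,7,8}: Y {3,5,6}->{3,5}; Z {3,4,5,6,8}->{3,4,5}; X {3,4,6,7,8}->{6,7,8}
Constraint 2 (Z < Y) on D(Z)={3,4,5} D(Y)={3,5}: Z {3,4,5}->{3,4}; Y {3,5}->{5}
So after constraint 2: D(X)={6,7,8}, size = 3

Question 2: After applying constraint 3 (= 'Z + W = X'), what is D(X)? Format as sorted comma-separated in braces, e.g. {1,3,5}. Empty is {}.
Answer: {6,7,8}

Derivation:
Constraint 1 (Y + Z = X) on D(Y)={3,5,6} D(Z)={3,4,5,6,8} D(X)={3,4,6,7,8}: Y {3,5,6}->{3,5}; Z {3,4,5,6,8}->{3,4,5}; X {3,4,6,7,8}->{6,7,8}
Constraint 2 (Z < Y) on D(Z)={3,4,5} D(Y)={3,5}: Z {3,4,5}->{3,4}; Y {3,5}->{5}
Constraint 3 (Z + W = X) on D(Z)={3,4} D(W)={3,5,8} D(X)={6,7,8}: W {3,5,8}->{3,5}
So after constraint 3: D(X) = {6,7,8}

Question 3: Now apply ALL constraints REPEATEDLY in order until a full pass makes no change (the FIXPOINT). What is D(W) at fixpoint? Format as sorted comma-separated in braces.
pass 0 (initial): D(W)={3,5,8}
pass 1: W {3,5,8}->{3,5}; X {3,4,6,7,8}->{6,7,8}; Y {3,5,6}->{5}; Z {3,4,5,6,8}->{3,4}
pass 2: W {3,5}->{5}; X {6,7,8}->{8}; Z {3,4}->{3}
pass 3: no change
Fixpoint after 3 passes: D(W) = {5}

Answer: {5}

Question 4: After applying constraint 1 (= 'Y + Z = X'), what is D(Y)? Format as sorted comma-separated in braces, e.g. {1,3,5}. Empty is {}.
Constraint 1 (Y + Z = X) on D(Y)={3,5,6} D(Z)={3,4,5,6,8} D(X)={3,4,6,7,8}: Y {3,5,6}->{3,5}; Z {3,4,5,6,8}->{3,4,5}; X {3,4,6,7,8}->{6,7,8}
So after constraint 1: D(Y) = {3,5}

Answer: {3,5}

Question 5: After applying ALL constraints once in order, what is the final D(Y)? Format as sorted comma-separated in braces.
Constraint 1 (Y + Z = X) on D(Y)={3,5,6} D(Z)={3,4,5,6,8} D(X)={3,4,6,7,8}: Y {3,5,6}->{3,5}; Z {3,4,5,6,8}->{3,4,5}; X {3,4,6,7,8}->{6,7,8}
Constraint 2 (Z < Y) on D(Z)={3,4,5} D(Y)={3,5}: Z {3,4,5}->{3,4}; Y {3,5}->{5}
Constraint 3 (Z + W = X) on D(Z)={3,4} D(W)={3,5,8} D(X)={6,7,8}: W {3,5,8}->{3,5}
So after all 3 constraints: D(Y) = {5}

Answer: {5}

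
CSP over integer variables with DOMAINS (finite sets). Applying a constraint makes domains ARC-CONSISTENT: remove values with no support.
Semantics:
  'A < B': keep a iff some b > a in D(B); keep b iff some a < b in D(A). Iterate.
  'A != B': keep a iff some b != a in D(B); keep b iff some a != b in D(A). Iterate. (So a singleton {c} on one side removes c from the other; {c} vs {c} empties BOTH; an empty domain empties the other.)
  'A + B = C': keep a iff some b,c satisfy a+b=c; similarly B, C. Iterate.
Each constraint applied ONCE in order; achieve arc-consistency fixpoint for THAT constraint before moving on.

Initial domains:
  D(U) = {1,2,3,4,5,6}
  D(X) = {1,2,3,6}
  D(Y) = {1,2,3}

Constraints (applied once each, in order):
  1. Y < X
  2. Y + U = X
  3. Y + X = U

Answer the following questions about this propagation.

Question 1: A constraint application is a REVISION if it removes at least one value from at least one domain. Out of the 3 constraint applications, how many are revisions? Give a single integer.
Constraint 1 (Y < X) on D(Y)={1,2,3} D(X)={1,2,3,6}: X {1,2,3,6}->{2,3,6} => REVISION
Constraint 2 (Y + U = X) on D(Y)={1,2,3} D(U)={1,2,3,4,5,6} D(X)={2,3,6}: U {1,2,3,4,5,6}->{1,2,3,4,5} => REVISION
Constraint 3 (Y + X = U) on D(Y)={1,2,3} D(X)={2,3,6} D(U)={1,2,3,4,5}: X {2,3,6}->{2,3}; U {1,2,3,4,5}->{3,4,5} => REVISION
Total revisions = 3

Answer: 3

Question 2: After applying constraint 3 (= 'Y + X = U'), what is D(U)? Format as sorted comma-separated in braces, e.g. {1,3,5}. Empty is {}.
Constraint 1 (Y < X) on D(Y)={1,2,3} D(X)={1,2,3,6}: X {1,2,3,6}->{2,3,6}
Constraint 2 (Y + U = X) on D(Y)={1,2,3} D(U)={1,2,3,4,5,6} D(X)={2,3,6}: U {1,2,3,4,5,6}->{1,2,3,4,5}
Constraint 3 (Y + X = U) on D(Y)={1,2,3} D(X)={2,3,6} D(U)={1,2,3,4,5}: X {2,3,6}->{2,3}; U {1,2,3,4,5}->{3,4,5}
So after constraint 3: D(U) = {3,4,5}

Answer: {3,4,5}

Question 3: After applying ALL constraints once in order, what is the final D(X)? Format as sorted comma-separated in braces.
Constraint 1 (Y < X) on D(Y)={1,2,3} D(X)={1,2,3,6}: X {1,2,3,6}->{2,3,6}
Constraint 2 (Y + U = X) on D(Y)={1,2,3} D(U)={1,2,3,4,5,6} D(X)={2,3,6}: U {1,2,3,4,5,6}->{1,2,3,4,5}
Constraint 3 (Y + X = U) on D(Y)={1,2,3} D(X)={2,3,6} D(U)={1,2,3,4,5}: X {2,3,6}->{2,3}; U {1,2,3,4,5}->{3,4,5}
So after all 3 constraints: D(X) = {2,3}

Answer: {2,3}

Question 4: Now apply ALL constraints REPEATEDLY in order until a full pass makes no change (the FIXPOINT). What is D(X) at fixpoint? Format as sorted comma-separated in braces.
pass 0 (initial): D(X)={1,2,3,6}
pass 1: U {1,2,3,4,5,6}->{3,4,5}; X {1,2,3,6}->{2,3}
pass 2: U {3,4,5}->{}; X {2,3}->{}; Y {1,2,3}->{}
pass 3: no change
Fixpoint after 3 passes: D(X) = {}

Answer: {}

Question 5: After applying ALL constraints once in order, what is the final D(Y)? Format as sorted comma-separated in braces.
Constraint 1 (Y < X) on D(Y)={1,2,3} D(X)={1,2,3,6}: X {1,2,3,6}->{2,3,6}
Constraint 2 (Y + U = X) on D(Y)={1,2,3} D(U)={1,2,3,4,5,6} D(X)={2,3,6}: U {1,2,3,4,5,6}->{1,2,3,4,5}
Constraint 3 (Y + X = U) on D(Y)={1,2,3} D(X)={2,3,6} D(U)={1,2,3,4,5}: X {2,3,6}->{2,3}; U {1,2,3,4,5}->{3,4,5}
So after all 3 constraints: D(Y) = {1,2,3}

Answer: {1,2,3}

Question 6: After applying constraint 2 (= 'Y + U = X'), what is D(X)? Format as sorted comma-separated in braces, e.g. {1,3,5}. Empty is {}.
Constraint 1 (Y < X) on D(Y)={1,2,3} D(X)={1,2,3,6}: X {1,2,3,6}->{2,3,6}
Constraint 2 (Y + U = X) on D(Y)={1,2,3} D(U)={1,2,3,4,5,6} D(X)={2,3,6}: U {1,2,3,4,5,6}->{1,2,3,4,5}
So after constraint 2: D(X) = {2,3,6}

Answer: {2,3,6}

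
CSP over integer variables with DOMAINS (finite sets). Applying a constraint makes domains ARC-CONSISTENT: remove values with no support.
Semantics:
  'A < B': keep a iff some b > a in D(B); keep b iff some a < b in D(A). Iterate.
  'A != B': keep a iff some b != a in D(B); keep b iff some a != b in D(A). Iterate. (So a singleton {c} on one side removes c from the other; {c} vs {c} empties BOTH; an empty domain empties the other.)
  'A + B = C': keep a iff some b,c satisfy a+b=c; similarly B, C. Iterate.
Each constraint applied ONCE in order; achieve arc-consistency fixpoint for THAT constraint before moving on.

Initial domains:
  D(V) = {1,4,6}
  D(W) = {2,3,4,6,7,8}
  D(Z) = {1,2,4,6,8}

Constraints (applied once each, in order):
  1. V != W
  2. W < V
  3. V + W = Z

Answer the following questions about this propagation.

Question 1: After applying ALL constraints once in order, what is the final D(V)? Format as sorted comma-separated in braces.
Answer: {4,6}

Derivation:
Constraint 1 (V != W) on D(V)={1,4,6} D(W)={2,3,4,6,7,8}: no change
Constraint 2 (W < V) on D(W)={2,3,4,6,7,8} D(V)={1,4,6}: W {2,3,4,6,7,8}->{2,3,4}; V {1,4,6}->{4,6}
Constraint 3 (V + W = Z) on D(V)={4,6} D(W)={2,3,4} D(Z)={1,2,4,6,8}: W {2,3,4}->{2,4}; Z {1,2,4,6,8}->{6,8}
So after all 3 constraints: D(V) = {4,6}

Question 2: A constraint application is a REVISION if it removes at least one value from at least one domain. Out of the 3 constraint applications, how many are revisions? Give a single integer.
Constraint 1 (V != W) on D(V)={1,4,6} D(W)={2,3,4,6,7,8}: no change => not a revision
Constraint 2 (W < V) on D(W)={2,3,4,6,7,8} D(V)={1,4,6}: W {2,3,4,6,7,8}->{2,3,4}; V {1,4,6}->{4,6} => REVISION
Constraint 3 (V + W = Z) on D(V)={4,6} D(W)={2,3,4} D(Z)={1,2,4,6,8}: W {2,3,4}->{2,4}; Z {1,2,4,6,8}->{6,8} => REVISION
Total revisions = 2

Answer: 2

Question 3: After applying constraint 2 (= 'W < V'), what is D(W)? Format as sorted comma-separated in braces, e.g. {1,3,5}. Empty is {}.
Answer: {2,3,4}

Derivation:
Constraint 1 (V != W) on D(V)={1,4,6} D(W)={2,3,4,6,7,8}: no change
Constraint 2 (W < V) on D(W)={2,3,4,6,7,8} D(V)={1,4,6}: W {2,3,4,6,7,8}->{2,3,4}; V {1,4,6}->{4,6}
So after constraint 2: D(W) = {2,3,4}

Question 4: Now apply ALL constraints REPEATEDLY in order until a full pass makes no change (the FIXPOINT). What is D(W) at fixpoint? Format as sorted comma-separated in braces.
pass 0 (initial): D(W)={2,3,4,6,7,8}
pass 1: V {1,4,6}->{4,6}; W {2,3,4,6,7,8}->{2,4}; Z {1,2,4,6,8}->{6,8}
pass 2: no change
Fixpoint after 2 passes: D(W) = {2,4}

Answer: {2,4}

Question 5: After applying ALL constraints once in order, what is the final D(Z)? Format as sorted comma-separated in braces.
Constraint 1 (V != W) on D(V)={1,4,6} D(W)={2,3,4,6,7,8}: no change
Constraint 2 (W < V) on D(W)={2,3,4,6,7,8} D(V)={1,4,6}: W {2,3,4,6,7,8}->{2,3,4}; V {1,4,6}->{4,6}
Constraint 3 (V + W = Z) on D(V)={4,6} D(W)={2,3,4} D(Z)={1,2,4,6,8}: W {2,3,4}->{2,4}; Z {1,2,4,6,8}->{6,8}
So after all 3 constraints: D(Z) = {6,8}

Answer: {6,8}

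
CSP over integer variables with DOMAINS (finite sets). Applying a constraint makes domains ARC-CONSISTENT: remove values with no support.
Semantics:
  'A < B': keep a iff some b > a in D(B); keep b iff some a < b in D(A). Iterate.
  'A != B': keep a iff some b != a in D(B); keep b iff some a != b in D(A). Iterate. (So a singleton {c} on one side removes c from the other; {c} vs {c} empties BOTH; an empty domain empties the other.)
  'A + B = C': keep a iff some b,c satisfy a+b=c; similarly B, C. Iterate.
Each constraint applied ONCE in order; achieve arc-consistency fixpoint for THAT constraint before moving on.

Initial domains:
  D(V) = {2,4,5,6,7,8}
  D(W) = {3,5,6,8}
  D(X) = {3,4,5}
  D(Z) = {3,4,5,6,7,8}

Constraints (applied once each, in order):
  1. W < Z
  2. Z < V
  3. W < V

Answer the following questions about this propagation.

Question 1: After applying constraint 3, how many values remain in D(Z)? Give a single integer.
Answer: 4

Derivation:
Constraint 1 (W < Z) on D(W)={3,5,6,8} D(Z)={3,4,5,6,7,8}: W {3,5,6,8}->{3,5,6}; Z {3,4,5,6,7,8}->{4,5,6,7,8}
Constraint 2 (Z < V) on D(Z)={4,5,6,7,8} D(V)={2,4,5,6,7,8}: Z {4,5,6,7,8}->{4,5,6,7}; V {2,4,5,6,7,8}->{5,6,7,8}
Constraint 3 (W < V) on D(W)={3,5,6} D(V)={5,6,7,8}: no change
So after constraint 3: D(Z)={4,5,6,7}, size = 4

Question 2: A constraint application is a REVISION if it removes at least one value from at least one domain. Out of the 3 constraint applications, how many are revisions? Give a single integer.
Constraint 1 (W < Z) on D(W)={3,5,6,8} D(Z)={3,4,5,6,7,8}: W {3,5,6,8}->{3,5,6}; Z {3,4,5,6,7,8}->{4,5,6,7,8} => REVISION
Constraint 2 (Z < V) on D(Z)={4,5,6,7,8} D(V)={2,4,5,6,7,8}: Z {4,5,6,7,8}->{4,5,6,7}; V {2,4,5,6,7,8}->{5,6,7,8} => REVISION
Constraint 3 (W < V) on D(W)={3,5,6} D(V)={5,6,7,8}: no change => not a revision
Total revisions = 2

Answer: 2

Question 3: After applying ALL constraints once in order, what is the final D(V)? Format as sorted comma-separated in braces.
Constraint 1 (W < Z) on D(W)={3,5,6,8} D(Z)={3,4,5,6,7,8}: W {3,5,6,8}->{3,5,6}; Z {3,4,5,6,7,8}->{4,5,6,7,8}
Constraint 2 (Z < V) on D(Z)={4,5,6,7,8} D(V)={2,4,5,6,7,8}: Z {4,5,6,7,8}->{4,5,6,7}; V {2,4,5,6,7,8}->{5,6,7,8}
Constraint 3 (W < V) on D(W)={3,5,6} D(V)={5,6,7,8}: no change
So after all 3 constraints: D(V) = {5,6,7,8}

Answer: {5,6,7,8}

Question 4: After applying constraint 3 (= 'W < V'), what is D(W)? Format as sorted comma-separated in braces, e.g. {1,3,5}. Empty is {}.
Constraint 1 (W < Z) on D(W)={3,5,6,8} D(Z)={3,4,5,6,7,8}: W {3,5,6,8}->{3,5,6}; Z {3,4,5,6,7,8}->{4,5,6,7,8}
Constraint 2 (Z < V) on D(Z)={4,5,6,7,8} D(V)={2,4,5,6,7,8}: Z {4,5,6,7,8}->{4,5,6,7}; V {2,4,5,6,7,8}->{5,6,7,8}
Constraint 3 (W < V) on D(W)={3,5,6} D(V)={5,6,7,8}: no change
So after constraint 3: D(W) = {3,5,6}

Answer: {3,5,6}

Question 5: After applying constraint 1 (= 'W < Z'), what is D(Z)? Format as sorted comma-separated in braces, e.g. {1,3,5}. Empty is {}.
Constraint 1 (W < Z) on D(W)={3,5,6,8} D(Z)={3,4,5,6,7,8}: W {3,5,6,8}->{3,5,6}; Z {3,4,5,6,7,8}->{4,5,6,7,8}
So after constraint 1: D(Z) = {4,5,6,7,8}

Answer: {4,5,6,7,8}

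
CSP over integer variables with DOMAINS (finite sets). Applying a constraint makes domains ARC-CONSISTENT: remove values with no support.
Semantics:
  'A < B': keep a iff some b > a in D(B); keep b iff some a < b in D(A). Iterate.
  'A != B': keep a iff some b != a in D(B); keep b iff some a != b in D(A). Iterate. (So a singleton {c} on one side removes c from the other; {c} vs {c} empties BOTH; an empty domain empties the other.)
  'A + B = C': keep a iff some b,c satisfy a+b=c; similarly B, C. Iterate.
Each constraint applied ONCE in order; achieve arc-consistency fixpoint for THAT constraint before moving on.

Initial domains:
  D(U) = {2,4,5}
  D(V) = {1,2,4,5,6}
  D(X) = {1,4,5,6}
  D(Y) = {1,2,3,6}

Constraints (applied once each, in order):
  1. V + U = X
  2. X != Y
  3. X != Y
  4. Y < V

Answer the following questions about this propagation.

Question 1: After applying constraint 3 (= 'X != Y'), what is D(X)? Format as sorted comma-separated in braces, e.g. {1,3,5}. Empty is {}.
Constraint 1 (V + U = X) on D(V)={1,2,4,5,6} D(U)={2,4,5} D(X)={1,4,5,6}: V {1,2,4,5,6}->{1,2,4}; X {1,4,5,6}->{4,5,6}
Constraint 2 (X != Y) on D(X)={4,5,6} D(Y)={1,2,3,6}: no change
Constraint 3 (X != Y) on D(X)={4,5,6} D(Y)={1,2,3,6}: no change
So after constraint 3: D(X) = {4,5,6}

Answer: {4,5,6}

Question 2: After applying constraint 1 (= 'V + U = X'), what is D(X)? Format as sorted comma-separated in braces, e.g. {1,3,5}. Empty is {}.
Answer: {4,5,6}

Derivation:
Constraint 1 (V + U = X) on D(V)={1,2,4,5,6} D(U)={2,4,5} D(X)={1,4,5,6}: V {1,2,4,5,6}->{1,2,4}; X {1,4,5,6}->{4,5,6}
So after constraint 1: D(X) = {4,5,6}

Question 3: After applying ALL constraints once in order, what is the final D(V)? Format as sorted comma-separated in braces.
Answer: {2,4}

Derivation:
Constraint 1 (V + U = X) on D(V)={1,2,4,5,6} D(U)={2,4,5} D(X)={1,4,5,6}: V {1,2,4,5,6}->{1,2,4}; X {1,4,5,6}->{4,5,6}
Constraint 2 (X != Y) on D(X)={4,5,6} D(Y)={1,2,3,6}: no change
Constraint 3 (X != Y) on D(X)={4,5,6} D(Y)={1,2,3,6}: no change
Constraint 4 (Y < V) on D(Y)={1,2,3,6} D(V)={1,2,4}: Y {1,2,3,6}->{1,2,3}; V {1,2,4}->{2,4}
So after all 4 constraints: D(V) = {2,4}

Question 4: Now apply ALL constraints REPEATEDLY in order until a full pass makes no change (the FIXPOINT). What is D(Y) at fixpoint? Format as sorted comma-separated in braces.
pass 0 (initial): D(Y)={1,2,3,6}
pass 1: V {1,2,4,5,6}->{2,4}; X {1,4,5,6}->{4,5,6}; Y {1,2,3,6}->{1,2,3}
pass 2: U {2,4,5}->{2,4}; X {4,5,6}->{4,6}
pass 3: no change
Fixpoint after 3 passes: D(Y) = {1,2,3}

Answer: {1,2,3}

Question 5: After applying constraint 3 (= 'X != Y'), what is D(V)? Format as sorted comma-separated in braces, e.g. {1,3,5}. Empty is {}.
Constraint 1 (V + U = X) on D(V)={1,2,4,5,6} D(U)={2,4,5} D(X)={1,4,5,6}: V {1,2,4,5,6}->{1,2,4}; X {1,4,5,6}->{4,5,6}
Constraint 2 (X != Y) on D(X)={4,5,6} D(Y)={1,2,3,6}: no change
Constraint 3 (X != Y) on D(X)={4,5,6} D(Y)={1,2,3,6}: no change
So after constraint 3: D(V) = {1,2,4}

Answer: {1,2,4}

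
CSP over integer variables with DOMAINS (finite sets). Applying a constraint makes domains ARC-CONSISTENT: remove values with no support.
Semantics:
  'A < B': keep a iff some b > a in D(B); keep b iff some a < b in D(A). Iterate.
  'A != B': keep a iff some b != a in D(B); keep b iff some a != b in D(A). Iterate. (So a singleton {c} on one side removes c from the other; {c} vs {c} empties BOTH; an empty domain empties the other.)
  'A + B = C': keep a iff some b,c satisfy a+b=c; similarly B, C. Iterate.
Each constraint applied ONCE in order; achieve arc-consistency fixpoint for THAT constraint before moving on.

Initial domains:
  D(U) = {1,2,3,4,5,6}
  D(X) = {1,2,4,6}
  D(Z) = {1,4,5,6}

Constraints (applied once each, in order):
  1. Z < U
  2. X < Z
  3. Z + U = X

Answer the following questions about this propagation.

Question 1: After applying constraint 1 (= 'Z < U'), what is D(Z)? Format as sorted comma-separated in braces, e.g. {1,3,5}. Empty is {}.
Answer: {1,4,5}

Derivation:
Constraint 1 (Z < U) on D(Z)={1,4,5,6} D(U)={1,2,3,4,5,6}: Z {1,4,5,6}->{1,4,5}; U {1,2,3,4,5,6}->{2,3,4,5,6}
So after constraint 1: D(Z) = {1,4,5}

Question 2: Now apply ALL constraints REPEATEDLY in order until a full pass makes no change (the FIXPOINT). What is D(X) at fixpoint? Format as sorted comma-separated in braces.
Answer: {}

Derivation:
pass 0 (initial): D(X)={1,2,4,6}
pass 1: U {1,2,3,4,5,6}->{}; X {1,2,4,6}->{}; Z {1,4,5,6}->{}
pass 2: no change
Fixpoint after 2 passes: D(X) = {}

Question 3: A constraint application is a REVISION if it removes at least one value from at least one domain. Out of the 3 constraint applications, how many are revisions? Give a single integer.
Constraint 1 (Z < U) on D(Z)={1,4,5,6} D(U)={1,2,3,4,5,6}: Z {1,4,5,6}->{1,4,5}; U {1,2,3,4,5,6}->{2,3,4,5,6} => REVISION
Constraint 2 (X < Z) on D(X)={1,2,4,6} D(Z)={1,4,5}: X {1,2,4,6}->{1,2,4}; Z {1,4,5}->{4,5} => REVISION
Constraint 3 (Z + U = X) on D(Z)={4,5} D(U)={2,3,4,5,6} D(X)={1,2,4}: Z {4,5}->{}; U {2,3,4,5,6}->{}; X {1,2,4}->{} => REVISION
Total revisions = 3

Answer: 3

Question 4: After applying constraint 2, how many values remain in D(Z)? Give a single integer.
Constraint 1 (Z < U) on D(Z)={1,4,5,6} D(U)={1,2,3,4,5,6}: Z {1,4,5,6}->{1,4,5}; U {1,2,3,4,5,6}->{2,3,4,5,6}
Constraint 2 (X < Z) on D(X)={1,2,4,6} D(Z)={1,4,5}: X {1,2,4,6}->{1,2,4}; Z {1,4,5}->{4,5}
So after constraint 2: D(Z)={4,5}, size = 2

Answer: 2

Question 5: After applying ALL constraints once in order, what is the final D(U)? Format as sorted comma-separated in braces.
Answer: {}

Derivation:
Constraint 1 (Z < U) on D(Z)={1,4,5,6} D(U)={1,2,3,4,5,6}: Z {1,4,5,6}->{1,4,5}; U {1,2,3,4,5,6}->{2,3,4,5,6}
Constraint 2 (X < Z) on D(X)={1,2,4,6} D(Z)={1,4,5}: X {1,2,4,6}->{1,2,4}; Z {1,4,5}->{4,5}
Constraint 3 (Z + U = X) on D(Z)={4,5} D(U)={2,3,4,5,6} D(X)={1,2,4}: Z {4,5}->{}; U {2,3,4,5,6}->{}; X {1,2,4}->{}
So after all 3 constraints: D(U) = {}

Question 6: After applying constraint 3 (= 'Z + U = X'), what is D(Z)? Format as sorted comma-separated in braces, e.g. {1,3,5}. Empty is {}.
Constraint 1 (Z < U) on D(Z)={1,4,5,6} D(U)={1,2,3,4,5,6}: Z {1,4,5,6}->{1,4,5}; U {1,2,3,4,5,6}->{2,3,4,5,6}
Constraint 2 (X < Z) on D(X)={1,2,4,6} D(Z)={1,4,5}: X {1,2,4,6}->{1,2,4}; Z {1,4,5}->{4,5}
Constraint 3 (Z + U = X) on D(Z)={4,5} D(U)={2,3,4,5,6} D(X)={1,2,4}: Z {4,5}->{}; U {2,3,4,5,6}->{}; X {1,2,4}->{}
So after constraint 3: D(Z) = {}

Answer: {}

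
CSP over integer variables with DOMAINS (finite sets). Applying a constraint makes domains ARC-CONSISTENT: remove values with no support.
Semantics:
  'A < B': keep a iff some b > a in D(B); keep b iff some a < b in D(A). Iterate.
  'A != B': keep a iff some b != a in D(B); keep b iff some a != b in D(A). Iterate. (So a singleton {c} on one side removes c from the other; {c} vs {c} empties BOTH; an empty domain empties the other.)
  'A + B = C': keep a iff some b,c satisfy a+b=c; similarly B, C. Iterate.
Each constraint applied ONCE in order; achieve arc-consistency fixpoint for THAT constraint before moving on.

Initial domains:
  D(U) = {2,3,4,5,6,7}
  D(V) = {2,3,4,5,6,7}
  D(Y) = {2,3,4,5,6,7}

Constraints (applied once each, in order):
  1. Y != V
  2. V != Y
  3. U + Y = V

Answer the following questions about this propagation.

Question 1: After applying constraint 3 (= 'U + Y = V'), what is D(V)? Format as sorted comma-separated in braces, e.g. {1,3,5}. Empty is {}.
Constraint 1 (Y != V) on D(Y)={2,3,4,5,6,7} D(V)={2,3,4,5,6,7}: no change
Constraint 2 (V != Y) on D(V)={2,3,4,5,6,7} D(Y)={2,3,4,5,6,7}: no change
Constraint 3 (U + Y = V) on D(U)={2,3,4,5,6,7} D(Y)={2,3,4,5,6,7} D(V)={2,3,4,5,6,7}: U {2,3,4,5,6,7}->{2,3,4,5}; Y {2,3,4,5,6,7}->{2,3,4,5}; V {2,3,4,5,6,7}->{4,5,6,7}
So after constraint 3: D(V) = {4,5,6,7}

Answer: {4,5,6,7}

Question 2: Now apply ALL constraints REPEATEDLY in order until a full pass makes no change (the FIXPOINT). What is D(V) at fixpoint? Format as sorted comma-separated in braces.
Answer: {4,5,6,7}

Derivation:
pass 0 (initial): D(V)={2,3,4,5,6,7}
pass 1: U {2,3,4,5,6,7}->{2,3,4,5}; V {2,3,4,5,6,7}->{4,5,6,7}; Y {2,3,4,5,6,7}->{2,3,4,5}
pass 2: no change
Fixpoint after 2 passes: D(V) = {4,5,6,7}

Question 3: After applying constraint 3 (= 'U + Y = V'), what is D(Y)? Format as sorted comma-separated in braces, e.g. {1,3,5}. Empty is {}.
Constraint 1 (Y != V) on D(Y)={2,3,4,5,6,7} D(V)={2,3,4,5,6,7}: no change
Constraint 2 (V != Y) on D(V)={2,3,4,5,6,7} D(Y)={2,3,4,5,6,7}: no change
Constraint 3 (U + Y = V) on D(U)={2,3,4,5,6,7} D(Y)={2,3,4,5,6,7} D(V)={2,3,4,5,6,7}: U {2,3,4,5,6,7}->{2,3,4,5}; Y {2,3,4,5,6,7}->{2,3,4,5}; V {2,3,4,5,6,7}->{4,5,6,7}
So after constraint 3: D(Y) = {2,3,4,5}

Answer: {2,3,4,5}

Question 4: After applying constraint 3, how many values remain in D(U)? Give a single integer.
Answer: 4

Derivation:
Constraint 1 (Y != V) on D(Y)={2,3,4,5,6,7} D(V)={2,3,4,5,6,7}: no change
Constraint 2 (V != Y) on D(V)={2,3,4,5,6,7} D(Y)={2,3,4,5,6,7}: no change
Constraint 3 (U + Y = V) on D(U)={2,3,4,5,6,7} D(Y)={2,3,4,5,6,7} D(V)={2,3,4,5,6,7}: U {2,3,4,5,6,7}->{2,3,4,5}; Y {2,3,4,5,6,7}->{2,3,4,5}; V {2,3,4,5,6,7}->{4,5,6,7}
So after constraint 3: D(U)={2,3,4,5}, size = 4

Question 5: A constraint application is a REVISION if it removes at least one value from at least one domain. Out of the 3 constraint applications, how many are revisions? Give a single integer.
Constraint 1 (Y != V) on D(Y)={2,3,4,5,6,7} D(V)={2,3,4,5,6,7}: no change => not a revision
Constraint 2 (V != Y) on D(V)={2,3,4,5,6,7} D(Y)={2,3,4,5,6,7}: no change => not a revision
Constraint 3 (U + Y = V) on D(U)={2,3,4,5,6,7} D(Y)={2,3,4,5,6,7} D(V)={2,3,4,5,6,7}: U {2,3,4,5,6,7}->{2,3,4,5}; Y {2,3,4,5,6,7}->{2,3,4,5}; V {2,3,4,5,6,7}->{4,5,6,7} => REVISION
Total revisions = 1

Answer: 1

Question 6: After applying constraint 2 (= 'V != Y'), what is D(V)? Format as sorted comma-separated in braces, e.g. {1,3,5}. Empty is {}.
Answer: {2,3,4,5,6,7}

Derivation:
Constraint 1 (Y != V) on D(Y)={2,3,4,5,6,7} D(V)={2,3,4,5,6,7}: no change
Constraint 2 (V != Y) on D(V)={2,3,4,5,6,7} D(Y)={2,3,4,5,6,7}: no change
So after constraint 2: D(V) = {2,3,4,5,6,7}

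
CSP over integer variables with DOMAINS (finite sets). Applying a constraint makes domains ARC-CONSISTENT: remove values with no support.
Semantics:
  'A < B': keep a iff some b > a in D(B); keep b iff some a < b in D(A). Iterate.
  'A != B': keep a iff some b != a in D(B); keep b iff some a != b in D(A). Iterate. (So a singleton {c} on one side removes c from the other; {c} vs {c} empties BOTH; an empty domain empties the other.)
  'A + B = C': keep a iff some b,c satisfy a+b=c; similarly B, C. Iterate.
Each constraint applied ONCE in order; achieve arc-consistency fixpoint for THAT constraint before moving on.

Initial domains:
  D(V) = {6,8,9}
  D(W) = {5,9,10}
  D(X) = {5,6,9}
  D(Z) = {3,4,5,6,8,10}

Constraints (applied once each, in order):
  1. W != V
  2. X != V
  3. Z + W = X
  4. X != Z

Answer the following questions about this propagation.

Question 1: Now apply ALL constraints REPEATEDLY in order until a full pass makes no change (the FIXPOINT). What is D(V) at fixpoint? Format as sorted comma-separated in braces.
Answer: {6,8}

Derivation:
pass 0 (initial): D(V)={6,8,9}
pass 1: W {5,9,10}->{5}; X {5,6,9}->{9}; Z {3,4,5,6,8,10}->{4}
pass 2: V {6,8,9}->{6,8}
pass 3: no change
Fixpoint after 3 passes: D(V) = {6,8}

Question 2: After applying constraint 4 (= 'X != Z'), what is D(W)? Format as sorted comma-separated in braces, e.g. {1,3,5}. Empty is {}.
Constraint 1 (W != V) on D(W)={5,9,10} D(V)={6,8,9}: no change
Constraint 2 (X != V) on D(X)={5,6,9} D(V)={6,8,9}: no change
Constraint 3 (Z + W = X) on D(Z)={3,4,5,6,8,10} D(W)={5,9,10} D(X)={5,6,9}: Z {3,4,5,6,8,10}->{4}; W {5,9,10}->{5}; X {5,6,9}->{9}
Constraint 4 (X != Z) on D(X)={9} D(Z)={4}: no change
So after constraint 4: D(W) = {5}

Answer: {5}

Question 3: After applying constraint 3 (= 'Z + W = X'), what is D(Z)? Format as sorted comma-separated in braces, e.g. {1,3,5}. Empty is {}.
Constraint 1 (W != V) on D(W)={5,9,10} D(V)={6,8,9}: no change
Constraint 2 (X != V) on D(X)={5,6,9} D(V)={6,8,9}: no change
Constraint 3 (Z + W = X) on D(Z)={3,4,5,6,8,10} D(W)={5,9,10} D(X)={5,6,9}: Z {3,4,5,6,8,10}->{4}; W {5,9,10}->{5}; X {5,6,9}->{9}
So after constraint 3: D(Z) = {4}

Answer: {4}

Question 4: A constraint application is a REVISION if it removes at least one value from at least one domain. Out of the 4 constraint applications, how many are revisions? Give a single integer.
Answer: 1

Derivation:
Constraint 1 (W != V) on D(W)={5,9,10} D(V)={6,8,9}: no change => not a revision
Constraint 2 (X != V) on D(X)={5,6,9} D(V)={6,8,9}: no change => not a revision
Constraint 3 (Z + W = X) on D(Z)={3,4,5,6,8,10} D(W)={5,9,10} D(X)={5,6,9}: Z {3,4,5,6,8,10}->{4}; W {5,9,10}->{5}; X {5,6,9}->{9} => REVISION
Constraint 4 (X != Z) on D(X)={9} D(Z)={4}: no change => not a revision
Total revisions = 1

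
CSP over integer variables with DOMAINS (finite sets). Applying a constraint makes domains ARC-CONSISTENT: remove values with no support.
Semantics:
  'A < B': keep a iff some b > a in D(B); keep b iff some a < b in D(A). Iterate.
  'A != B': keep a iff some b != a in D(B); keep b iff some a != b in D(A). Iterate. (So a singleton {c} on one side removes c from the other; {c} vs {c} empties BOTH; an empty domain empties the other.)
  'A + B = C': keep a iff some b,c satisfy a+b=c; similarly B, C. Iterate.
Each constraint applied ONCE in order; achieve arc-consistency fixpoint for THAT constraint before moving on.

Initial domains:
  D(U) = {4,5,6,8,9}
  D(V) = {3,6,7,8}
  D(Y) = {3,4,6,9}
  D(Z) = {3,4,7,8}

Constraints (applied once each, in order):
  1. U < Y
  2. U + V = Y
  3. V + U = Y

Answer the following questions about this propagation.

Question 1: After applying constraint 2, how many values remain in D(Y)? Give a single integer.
Constraint 1 (U < Y) on D(U)={4,5,6,8,9} D(Y)={3,4,6,9}: U {4,5,6,8,9}->{4,5,6,8}; Y {3,4,6,9}->{6,9}
Constraint 2 (U + V = Y) on D(U)={4,5,6,8} D(V)={3,6,7,8} D(Y)={6,9}: U {4,5,6,8}->{6}; V {3,6,7,8}->{3}; Y {6,9}->{9}
So after constraint 2: D(Y)={9}, size = 1

Answer: 1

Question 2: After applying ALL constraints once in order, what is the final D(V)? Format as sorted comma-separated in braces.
Answer: {3}

Derivation:
Constraint 1 (U < Y) on D(U)={4,5,6,8,9} D(Y)={3,4,6,9}: U {4,5,6,8,9}->{4,5,6,8}; Y {3,4,6,9}->{6,9}
Constraint 2 (U + V = Y) on D(U)={4,5,6,8} D(V)={3,6,7,8} D(Y)={6,9}: U {4,5,6,8}->{6}; V {3,6,7,8}->{3}; Y {6,9}->{9}
Constraint 3 (V + U = Y) on D(V)={3} D(U)={6} D(Y)={9}: no change
So after all 3 constraints: D(V) = {3}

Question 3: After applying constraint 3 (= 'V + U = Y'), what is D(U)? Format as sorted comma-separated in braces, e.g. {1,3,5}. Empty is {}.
Answer: {6}

Derivation:
Constraint 1 (U < Y) on D(U)={4,5,6,8,9} D(Y)={3,4,6,9}: U {4,5,6,8,9}->{4,5,6,8}; Y {3,4,6,9}->{6,9}
Constraint 2 (U + V = Y) on D(U)={4,5,6,8} D(V)={3,6,7,8} D(Y)={6,9}: U {4,5,6,8}->{6}; V {3,6,7,8}->{3}; Y {6,9}->{9}
Constraint 3 (V + U = Y) on D(V)={3} D(U)={6} D(Y)={9}: no change
So after constraint 3: D(U) = {6}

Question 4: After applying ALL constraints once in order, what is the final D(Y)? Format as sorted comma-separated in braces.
Answer: {9}

Derivation:
Constraint 1 (U < Y) on D(U)={4,5,6,8,9} D(Y)={3,4,6,9}: U {4,5,6,8,9}->{4,5,6,8}; Y {3,4,6,9}->{6,9}
Constraint 2 (U + V = Y) on D(U)={4,5,6,8} D(V)={3,6,7,8} D(Y)={6,9}: U {4,5,6,8}->{6}; V {3,6,7,8}->{3}; Y {6,9}->{9}
Constraint 3 (V + U = Y) on D(V)={3} D(U)={6} D(Y)={9}: no change
So after all 3 constraints: D(Y) = {9}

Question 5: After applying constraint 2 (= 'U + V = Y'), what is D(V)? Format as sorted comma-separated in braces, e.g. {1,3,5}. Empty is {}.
Answer: {3}

Derivation:
Constraint 1 (U < Y) on D(U)={4,5,6,8,9} D(Y)={3,4,6,9}: U {4,5,6,8,9}->{4,5,6,8}; Y {3,4,6,9}->{6,9}
Constraint 2 (U + V = Y) on D(U)={4,5,6,8} D(V)={3,6,7,8} D(Y)={6,9}: U {4,5,6,8}->{6}; V {3,6,7,8}->{3}; Y {6,9}->{9}
So after constraint 2: D(V) = {3}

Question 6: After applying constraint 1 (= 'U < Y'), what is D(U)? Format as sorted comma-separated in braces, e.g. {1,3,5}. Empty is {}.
Constraint 1 (U < Y) on D(U)={4,5,6,8,9} D(Y)={3,4,6,9}: U {4,5,6,8,9}->{4,5,6,8}; Y {3,4,6,9}->{6,9}
So after constraint 1: D(U) = {4,5,6,8}

Answer: {4,5,6,8}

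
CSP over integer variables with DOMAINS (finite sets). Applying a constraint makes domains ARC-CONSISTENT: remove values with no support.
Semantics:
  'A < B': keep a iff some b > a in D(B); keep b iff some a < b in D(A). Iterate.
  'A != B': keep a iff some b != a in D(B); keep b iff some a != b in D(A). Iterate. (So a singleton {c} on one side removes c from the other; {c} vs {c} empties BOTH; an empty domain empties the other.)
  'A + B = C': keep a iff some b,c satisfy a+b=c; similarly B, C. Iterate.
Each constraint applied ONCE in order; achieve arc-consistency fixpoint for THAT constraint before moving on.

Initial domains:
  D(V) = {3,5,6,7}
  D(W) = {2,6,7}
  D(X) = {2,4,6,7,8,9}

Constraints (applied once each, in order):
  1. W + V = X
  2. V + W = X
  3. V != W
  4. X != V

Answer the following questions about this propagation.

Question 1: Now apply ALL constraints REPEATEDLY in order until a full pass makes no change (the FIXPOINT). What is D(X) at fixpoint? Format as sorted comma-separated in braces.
pass 0 (initial): D(X)={2,4,6,7,8,9}
pass 1: W {2,6,7}->{2,6}; X {2,4,6,7,8,9}->{7,8,9}
pass 2: no change
Fixpoint after 2 passes: D(X) = {7,8,9}

Answer: {7,8,9}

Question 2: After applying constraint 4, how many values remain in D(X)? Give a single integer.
Constraint 1 (W + V = X) on D(W)={2,6,7} D(V)={3,5,6,7} D(X)={2,4,6,7,8,9}: W {2,6,7}->{2,6}; X {2,4,6,7,8,9}->{7,8,9}
Constraint 2 (V + W = X) on D(V)={3,5,6,7} D(W)={2,6} D(X)={7,8,9}: no change
Constraint 3 (V != W) on D(V)={3,5,6,7} D(W)={2,6}: no change
Constraint 4 (X != V) on D(X)={7,8,9} D(V)={3,5,6,7}: no change
So after constraint 4: D(X)={7,8,9}, size = 3

Answer: 3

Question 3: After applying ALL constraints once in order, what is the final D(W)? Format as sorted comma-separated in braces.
Answer: {2,6}

Derivation:
Constraint 1 (W + V = X) on D(W)={2,6,7} D(V)={3,5,6,7} D(X)={2,4,6,7,8,9}: W {2,6,7}->{2,6}; X {2,4,6,7,8,9}->{7,8,9}
Constraint 2 (V + W = X) on D(V)={3,5,6,7} D(W)={2,6} D(X)={7,8,9}: no change
Constraint 3 (V != W) on D(V)={3,5,6,7} D(W)={2,6}: no change
Constraint 4 (X != V) on D(X)={7,8,9} D(V)={3,5,6,7}: no change
So after all 4 constraints: D(W) = {2,6}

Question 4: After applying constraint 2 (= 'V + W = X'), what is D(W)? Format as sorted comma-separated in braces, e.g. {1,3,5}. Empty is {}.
Answer: {2,6}

Derivation:
Constraint 1 (W + V = X) on D(W)={2,6,7} D(V)={3,5,6,7} D(X)={2,4,6,7,8,9}: W {2,6,7}->{2,6}; X {2,4,6,7,8,9}->{7,8,9}
Constraint 2 (V + W = X) on D(V)={3,5,6,7} D(W)={2,6} D(X)={7,8,9}: no change
So after constraint 2: D(W) = {2,6}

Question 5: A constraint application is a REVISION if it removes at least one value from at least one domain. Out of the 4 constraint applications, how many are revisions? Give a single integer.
Answer: 1

Derivation:
Constraint 1 (W + V = X) on D(W)={2,6,7} D(V)={3,5,6,7} D(X)={2,4,6,7,8,9}: W {2,6,7}->{2,6}; X {2,4,6,7,8,9}->{7,8,9} => REVISION
Constraint 2 (V + W = X) on D(V)={3,5,6,7} D(W)={2,6} D(X)={7,8,9}: no change => not a revision
Constraint 3 (V != W) on D(V)={3,5,6,7} D(W)={2,6}: no change => not a revision
Constraint 4 (X != V) on D(X)={7,8,9} D(V)={3,5,6,7}: no change => not a revision
Total revisions = 1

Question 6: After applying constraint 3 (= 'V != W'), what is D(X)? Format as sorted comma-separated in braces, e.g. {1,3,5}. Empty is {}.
Constraint 1 (W + V = X) on D(W)={2,6,7} D(V)={3,5,6,7} D(X)={2,4,6,7,8,9}: W {2,6,7}->{2,6}; X {2,4,6,7,8,9}->{7,8,9}
Constraint 2 (V + W = X) on D(V)={3,5,6,7} D(W)={2,6} D(X)={7,8,9}: no change
Constraint 3 (V != W) on D(V)={3,5,6,7} D(W)={2,6}: no change
So after constraint 3: D(X) = {7,8,9}

Answer: {7,8,9}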